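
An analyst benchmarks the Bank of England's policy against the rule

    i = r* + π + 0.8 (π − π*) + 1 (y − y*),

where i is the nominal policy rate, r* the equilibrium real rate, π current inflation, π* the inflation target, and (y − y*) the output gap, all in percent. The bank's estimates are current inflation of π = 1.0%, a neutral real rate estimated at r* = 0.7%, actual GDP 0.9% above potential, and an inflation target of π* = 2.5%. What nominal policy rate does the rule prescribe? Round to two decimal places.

1.40%

Output 0.9% above potential → (y − y*) = 0.9.
i = 0.7 + 1.0 + 0.8 × (1.0 − 2.5) + 1 × 0.9
   = 0.7 + 1 − 1.2 + 0.9 = 1.40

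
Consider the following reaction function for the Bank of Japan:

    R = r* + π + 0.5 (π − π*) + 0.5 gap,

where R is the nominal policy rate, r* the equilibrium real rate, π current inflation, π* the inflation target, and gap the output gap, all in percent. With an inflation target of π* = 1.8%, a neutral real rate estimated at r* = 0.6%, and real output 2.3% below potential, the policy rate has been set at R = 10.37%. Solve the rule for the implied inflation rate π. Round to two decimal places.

7.88%

Output 2.3% below potential → gap = -2.3.
Collecting π: R = r* + (1 + 0.5) π − 0.5 π* + 0.5 gap
1.5 π = 10.37 − 0.6 + 0.5 × 1.8 − 0.5 × (-2.3) = 11.82
π = 11.82 / 1.5 = 7.88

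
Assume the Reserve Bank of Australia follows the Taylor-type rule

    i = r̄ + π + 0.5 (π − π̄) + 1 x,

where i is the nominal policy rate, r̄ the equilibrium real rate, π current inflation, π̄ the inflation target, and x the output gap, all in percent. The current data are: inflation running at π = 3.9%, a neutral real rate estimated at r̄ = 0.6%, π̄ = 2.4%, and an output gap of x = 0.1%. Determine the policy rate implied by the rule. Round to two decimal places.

5.35%

i = 0.6 + 3.9 + 0.5 × (3.9 − 2.4) + 1 × 0.1
   = 0.6 + 3.9 + 0.75 + 0.1 = 5.35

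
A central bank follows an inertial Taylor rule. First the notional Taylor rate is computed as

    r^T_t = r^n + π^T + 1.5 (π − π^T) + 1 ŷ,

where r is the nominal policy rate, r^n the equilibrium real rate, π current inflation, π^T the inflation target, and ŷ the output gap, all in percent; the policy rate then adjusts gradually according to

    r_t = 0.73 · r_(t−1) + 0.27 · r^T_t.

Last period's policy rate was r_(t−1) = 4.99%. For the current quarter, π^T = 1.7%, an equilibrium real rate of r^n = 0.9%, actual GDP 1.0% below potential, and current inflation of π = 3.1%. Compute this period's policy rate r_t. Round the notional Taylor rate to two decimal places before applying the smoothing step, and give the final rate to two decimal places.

Output 1.0% below potential → ŷ = -1.0.
r^T_t = 0.9 + 1.7 + 1.5 × (3.1 − 1.7) + 1 × (-1.0)
   = 0.9 + 1.7 + 2.1 − 1 = 3.70
r_t = 0.73 × 4.99 + 0.27 × 3.70 = 3.6427 + 0.999 = 4.64

4.64%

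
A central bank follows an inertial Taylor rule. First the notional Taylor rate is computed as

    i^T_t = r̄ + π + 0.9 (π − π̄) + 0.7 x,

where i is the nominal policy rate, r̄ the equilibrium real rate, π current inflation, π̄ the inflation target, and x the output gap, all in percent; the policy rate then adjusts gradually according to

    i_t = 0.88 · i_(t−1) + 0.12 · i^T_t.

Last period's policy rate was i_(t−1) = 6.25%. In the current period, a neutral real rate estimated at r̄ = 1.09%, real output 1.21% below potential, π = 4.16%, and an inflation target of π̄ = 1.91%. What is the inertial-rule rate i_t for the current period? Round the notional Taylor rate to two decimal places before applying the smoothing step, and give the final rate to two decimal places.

6.27%

Output 1.21% below potential → x = -1.21.
i^T_t = 1.09 + 4.16 + 0.9 × (4.16 − 1.91) + 0.7 × (-1.21)
   = 1.09 + 4.16 + 2.025 − 0.847 = 6.43
i_t = 0.88 × 6.25 + 0.12 × 6.43 = 5.5 + 0.7716 = 6.27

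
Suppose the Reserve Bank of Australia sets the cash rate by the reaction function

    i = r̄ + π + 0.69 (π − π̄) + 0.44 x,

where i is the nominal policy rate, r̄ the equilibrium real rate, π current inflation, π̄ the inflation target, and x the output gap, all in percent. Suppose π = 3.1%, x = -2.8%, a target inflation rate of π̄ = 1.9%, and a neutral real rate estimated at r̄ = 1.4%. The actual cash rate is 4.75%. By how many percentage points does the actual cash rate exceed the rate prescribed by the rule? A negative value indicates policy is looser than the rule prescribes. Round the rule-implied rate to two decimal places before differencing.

0.65 pp

i = 1.4 + 3.1 + 0.69 × (3.1 − 1.9) + 0.44 × (-2.8)
   = 1.4 + 3.1 + 0.828 − 1.232 = 4.10
Deviation = 4.75 − 4.10 = 0.65 pp.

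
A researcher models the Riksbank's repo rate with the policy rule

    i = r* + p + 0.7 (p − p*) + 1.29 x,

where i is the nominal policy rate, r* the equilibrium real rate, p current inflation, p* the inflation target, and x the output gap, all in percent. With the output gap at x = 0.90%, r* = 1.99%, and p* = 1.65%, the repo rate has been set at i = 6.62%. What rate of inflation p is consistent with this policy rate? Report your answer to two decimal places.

Collecting p: i = r* + (1 + 0.7) p − 0.7 p* + 1.29 x
1.7 p = 6.62 − 1.99 + 0.7 × 1.65 − 1.29 × 0.90 = 4.624
p = 4.624 / 1.7 = 2.72

2.72%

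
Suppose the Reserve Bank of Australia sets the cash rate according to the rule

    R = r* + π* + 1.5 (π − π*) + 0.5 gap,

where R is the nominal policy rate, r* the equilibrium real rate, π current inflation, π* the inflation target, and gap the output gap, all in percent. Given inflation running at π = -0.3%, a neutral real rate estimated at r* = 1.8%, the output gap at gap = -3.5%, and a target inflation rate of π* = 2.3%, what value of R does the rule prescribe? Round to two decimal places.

R = 1.8 + 2.3 + 1.5 × (-0.3 − 2.3) + 0.5 × (-3.5)
   = 1.8 + 2.3 − 3.9 − 1.75 = -1.55

-1.55%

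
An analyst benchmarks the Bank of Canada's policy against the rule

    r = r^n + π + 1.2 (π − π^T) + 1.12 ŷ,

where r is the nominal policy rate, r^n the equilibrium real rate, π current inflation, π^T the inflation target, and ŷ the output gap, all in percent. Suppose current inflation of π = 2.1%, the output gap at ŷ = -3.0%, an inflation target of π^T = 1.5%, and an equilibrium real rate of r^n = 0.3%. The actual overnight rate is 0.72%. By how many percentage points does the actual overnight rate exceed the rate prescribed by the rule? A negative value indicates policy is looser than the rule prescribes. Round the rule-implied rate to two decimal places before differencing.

0.96 pp

r = 0.3 + 2.1 + 1.2 × (2.1 − 1.5) + 1.12 × (-3.0)
   = 0.3 + 2.1 + 0.72 − 3.36 = -0.24
Deviation = 0.72 − (-0.24) = 0.96 pp.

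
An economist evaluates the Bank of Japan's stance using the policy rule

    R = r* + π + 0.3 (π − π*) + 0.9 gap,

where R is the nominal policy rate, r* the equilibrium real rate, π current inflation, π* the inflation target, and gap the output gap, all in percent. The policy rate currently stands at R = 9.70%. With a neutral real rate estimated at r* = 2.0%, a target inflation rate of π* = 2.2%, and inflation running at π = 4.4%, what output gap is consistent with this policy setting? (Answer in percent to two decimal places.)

2.93%

0.9 gap = 9.70 − 2.0 − 4.4 − 0.3 × (4.4 − 2.2) = 2.64
gap = 2.64 / 0.9 = 2.93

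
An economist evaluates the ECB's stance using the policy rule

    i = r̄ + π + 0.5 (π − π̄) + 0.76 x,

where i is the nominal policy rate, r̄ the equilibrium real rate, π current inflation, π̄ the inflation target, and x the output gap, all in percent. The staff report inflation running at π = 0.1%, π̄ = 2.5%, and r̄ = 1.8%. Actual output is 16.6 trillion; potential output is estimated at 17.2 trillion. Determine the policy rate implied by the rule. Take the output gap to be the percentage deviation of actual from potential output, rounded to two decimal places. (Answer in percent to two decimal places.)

-1.95%

Output gap = 100 × (16.6 − 17.2) / 17.2 = -3.49%.
i = 1.80 + 0.10 + 0.5 × (0.10 − 2.50) + 0.76 × (-3.49)
   = 1.80 + 0.1 − 1.2 − 2.6524 = -1.95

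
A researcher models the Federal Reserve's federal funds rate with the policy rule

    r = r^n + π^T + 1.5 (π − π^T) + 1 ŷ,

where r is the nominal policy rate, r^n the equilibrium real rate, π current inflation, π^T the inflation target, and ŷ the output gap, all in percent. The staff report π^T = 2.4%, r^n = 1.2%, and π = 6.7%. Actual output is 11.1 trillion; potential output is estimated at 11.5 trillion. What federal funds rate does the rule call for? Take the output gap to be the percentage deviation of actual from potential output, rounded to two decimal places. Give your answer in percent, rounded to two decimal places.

6.57%

Output gap = 100 × (11.1 − 11.5) / 11.5 = -3.48%.
r = 1.20 + 2.40 + 1.5 × (6.70 − 2.40) + 1 × (-3.48)
   = 1.20 + 2.4 + 6.45 − 3.48 = 6.57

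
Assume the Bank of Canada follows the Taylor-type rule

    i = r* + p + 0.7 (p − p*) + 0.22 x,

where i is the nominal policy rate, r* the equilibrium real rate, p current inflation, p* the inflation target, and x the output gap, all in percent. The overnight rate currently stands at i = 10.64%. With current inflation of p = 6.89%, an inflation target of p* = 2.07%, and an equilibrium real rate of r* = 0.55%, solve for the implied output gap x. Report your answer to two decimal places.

-0.79%

0.22 x = 10.64 − 0.55 − 6.89 − 0.7 × (6.89 − 2.07) = -0.174
x = -0.174 / 0.22 = -0.79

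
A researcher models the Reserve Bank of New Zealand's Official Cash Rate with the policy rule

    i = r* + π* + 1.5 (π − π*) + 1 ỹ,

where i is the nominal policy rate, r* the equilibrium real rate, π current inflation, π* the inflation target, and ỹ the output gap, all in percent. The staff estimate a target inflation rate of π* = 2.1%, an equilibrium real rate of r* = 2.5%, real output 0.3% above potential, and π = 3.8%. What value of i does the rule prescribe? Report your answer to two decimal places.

7.45%

Output 0.3% above potential → ỹ = 0.3.
i = 2.5 + 2.1 + 1.5 × (3.8 − 2.1) + 1 × 0.3
   = 2.5 + 2.1 + 2.55 + 0.3 = 7.45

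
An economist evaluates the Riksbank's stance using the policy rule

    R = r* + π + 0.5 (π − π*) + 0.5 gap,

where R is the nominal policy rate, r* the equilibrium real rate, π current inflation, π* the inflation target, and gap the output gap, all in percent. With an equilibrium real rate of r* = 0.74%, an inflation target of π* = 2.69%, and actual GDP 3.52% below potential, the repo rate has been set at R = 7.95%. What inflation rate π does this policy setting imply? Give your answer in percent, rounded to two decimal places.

Output 3.52% below potential → gap = -3.52.
Collecting π: R = r* + (1 + 0.5) π − 0.5 π* + 0.5 gap
1.5 π = 7.95 − 0.74 + 0.5 × 2.69 − 0.5 × (-3.52) = 10.315
π = 10.315 / 1.5 = 6.88

6.88%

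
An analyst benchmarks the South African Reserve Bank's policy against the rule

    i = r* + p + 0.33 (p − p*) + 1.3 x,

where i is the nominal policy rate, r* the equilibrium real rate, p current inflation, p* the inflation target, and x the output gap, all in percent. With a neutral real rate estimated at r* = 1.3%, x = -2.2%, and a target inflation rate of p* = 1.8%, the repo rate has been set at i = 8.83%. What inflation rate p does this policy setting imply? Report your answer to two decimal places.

Collecting p: i = r* + (1 + 0.33) p − 0.33 p* + 1.3 x
1.33 p = 8.83 − 1.3 + 0.33 × 1.8 − 1.3 × (-2.2) = 10.984
p = 10.984 / 1.33 = 8.26

8.26%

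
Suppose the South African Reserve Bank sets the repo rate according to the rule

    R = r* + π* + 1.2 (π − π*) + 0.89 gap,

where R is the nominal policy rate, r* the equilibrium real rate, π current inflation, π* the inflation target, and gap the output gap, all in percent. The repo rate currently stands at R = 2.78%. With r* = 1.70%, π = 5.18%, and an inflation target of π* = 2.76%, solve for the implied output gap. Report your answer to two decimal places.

0.89 gap = 2.78 − 1.70 − 2.76 − 1.2 × (5.18 − 2.76) = -4.584
gap = -4.584 / 0.89 = -5.15

-5.15%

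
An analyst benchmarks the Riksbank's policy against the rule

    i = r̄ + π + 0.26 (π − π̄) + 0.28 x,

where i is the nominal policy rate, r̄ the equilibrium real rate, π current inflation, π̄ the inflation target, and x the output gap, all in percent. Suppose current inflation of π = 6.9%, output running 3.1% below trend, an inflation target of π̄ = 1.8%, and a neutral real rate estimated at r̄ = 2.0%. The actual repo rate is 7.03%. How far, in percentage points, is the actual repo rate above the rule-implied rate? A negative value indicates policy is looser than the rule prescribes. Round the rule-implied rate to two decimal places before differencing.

Output 3.1% below potential → x = -3.1.
i = 2.0 + 6.9 + 0.26 × (6.9 − 1.8) + 0.28 × (-3.1)
   = 2.0 + 6.9 + 1.326 − 0.868 = 9.36
Deviation = 7.03 − 9.36 = -2.33 pp.

-2.33 pp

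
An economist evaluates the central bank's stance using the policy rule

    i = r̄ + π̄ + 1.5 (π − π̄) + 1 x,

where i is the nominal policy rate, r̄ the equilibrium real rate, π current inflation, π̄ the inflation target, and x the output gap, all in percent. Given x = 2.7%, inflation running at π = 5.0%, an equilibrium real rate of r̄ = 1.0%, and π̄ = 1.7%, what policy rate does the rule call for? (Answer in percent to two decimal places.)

i = 1.0 + 1.7 + 1.5 × (5.0 − 1.7) + 1 × 2.7
   = 1.0 + 1.7 + 4.95 + 2.7 = 10.35

10.35%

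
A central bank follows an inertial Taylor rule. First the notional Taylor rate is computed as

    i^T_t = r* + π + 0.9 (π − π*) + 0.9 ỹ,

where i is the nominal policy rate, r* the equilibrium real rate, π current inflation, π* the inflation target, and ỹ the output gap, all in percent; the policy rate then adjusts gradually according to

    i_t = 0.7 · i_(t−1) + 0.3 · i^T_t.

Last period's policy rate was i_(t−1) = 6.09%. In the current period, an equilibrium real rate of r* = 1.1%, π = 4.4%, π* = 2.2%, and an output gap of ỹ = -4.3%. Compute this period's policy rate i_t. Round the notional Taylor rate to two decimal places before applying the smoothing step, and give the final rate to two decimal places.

i^T_t = 1.1 + 4.4 + 0.9 × (4.4 − 2.2) + 0.9 × (-4.3)
   = 1.1 + 4.4 + 1.98 − 3.87 = 3.61
i_t = 0.7 × 6.09 + 0.3 × 3.61 = 4.263 + 1.083 = 5.35

5.35%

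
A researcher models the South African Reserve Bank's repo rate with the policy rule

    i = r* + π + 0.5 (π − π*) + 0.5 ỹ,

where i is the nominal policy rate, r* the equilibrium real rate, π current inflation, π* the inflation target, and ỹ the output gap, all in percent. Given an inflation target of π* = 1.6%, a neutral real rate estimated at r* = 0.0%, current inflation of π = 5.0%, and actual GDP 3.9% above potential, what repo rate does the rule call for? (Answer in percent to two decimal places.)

8.65%

Output 3.9% above potential → ỹ = 3.9.
i = 0.0 + 5.0 + 0.5 × (5.0 − 1.6) + 0.5 × 3.9
   = 0.0 + 5 + 1.7 + 1.95 = 8.65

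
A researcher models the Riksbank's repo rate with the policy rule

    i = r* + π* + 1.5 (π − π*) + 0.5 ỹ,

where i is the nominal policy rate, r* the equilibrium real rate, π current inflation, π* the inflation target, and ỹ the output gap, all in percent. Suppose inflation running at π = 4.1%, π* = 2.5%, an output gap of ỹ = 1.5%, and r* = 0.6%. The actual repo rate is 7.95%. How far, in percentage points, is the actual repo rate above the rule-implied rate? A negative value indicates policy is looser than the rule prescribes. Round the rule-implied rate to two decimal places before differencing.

i = 0.6 + 2.5 + 1.5 × (4.1 − 2.5) + 0.5 × 1.5
   = 0.6 + 2.5 + 2.4 + 0.75 = 6.25
Deviation = 7.95 − 6.25 = 1.70 pp.

1.70 pp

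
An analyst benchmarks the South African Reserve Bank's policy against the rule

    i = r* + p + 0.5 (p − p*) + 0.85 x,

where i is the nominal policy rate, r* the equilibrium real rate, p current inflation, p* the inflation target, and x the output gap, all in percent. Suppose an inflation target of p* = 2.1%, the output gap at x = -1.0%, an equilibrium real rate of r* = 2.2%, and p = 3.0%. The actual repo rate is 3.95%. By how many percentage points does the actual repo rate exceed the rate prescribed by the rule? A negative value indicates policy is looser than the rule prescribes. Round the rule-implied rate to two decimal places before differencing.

i = 2.2 + 3.0 + 0.5 × (3.0 − 2.1) + 0.85 × (-1.0)
   = 2.2 + 3 + 0.45 − 0.85 = 4.80
Deviation = 3.95 − 4.80 = -0.85 pp.

-0.85 pp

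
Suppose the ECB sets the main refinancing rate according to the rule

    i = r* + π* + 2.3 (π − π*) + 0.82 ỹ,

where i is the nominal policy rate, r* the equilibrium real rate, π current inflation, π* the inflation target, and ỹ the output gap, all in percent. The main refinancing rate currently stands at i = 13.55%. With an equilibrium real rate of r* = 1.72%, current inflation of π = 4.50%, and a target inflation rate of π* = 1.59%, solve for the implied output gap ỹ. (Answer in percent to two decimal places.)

0.82 ỹ = 13.55 − 1.72 − 1.59 − 2.3 × (4.50 − 1.59) = 3.547
ỹ = 3.547 / 0.82 = 4.33

4.33%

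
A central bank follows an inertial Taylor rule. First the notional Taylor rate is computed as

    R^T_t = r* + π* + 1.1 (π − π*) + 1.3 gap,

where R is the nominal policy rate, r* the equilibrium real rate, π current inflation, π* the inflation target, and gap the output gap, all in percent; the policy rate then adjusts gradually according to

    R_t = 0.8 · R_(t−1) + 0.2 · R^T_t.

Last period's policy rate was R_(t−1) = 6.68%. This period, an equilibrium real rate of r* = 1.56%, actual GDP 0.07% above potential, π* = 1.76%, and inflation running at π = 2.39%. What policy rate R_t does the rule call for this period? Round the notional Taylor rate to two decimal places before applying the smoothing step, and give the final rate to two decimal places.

Output 0.07% above potential → gap = 0.07.
R^T_t = 1.56 + 1.76 + 1.1 × (2.39 − 1.76) + 1.3 × 0.07
   = 1.56 + 1.76 + 0.693 + 0.091 = 4.10
R_t = 0.8 × 6.68 + 0.2 × 4.10 = 5.344 + 0.82 = 6.16

6.16%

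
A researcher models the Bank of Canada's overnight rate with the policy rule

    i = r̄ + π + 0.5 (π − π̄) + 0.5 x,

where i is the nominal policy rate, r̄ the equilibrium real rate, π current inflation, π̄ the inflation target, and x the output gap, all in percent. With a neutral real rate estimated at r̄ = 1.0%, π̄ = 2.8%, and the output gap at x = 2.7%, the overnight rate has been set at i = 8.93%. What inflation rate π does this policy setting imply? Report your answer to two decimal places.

Collecting π: i = r̄ + (1 + 0.5) π − 0.5 π̄ + 0.5 x
1.5 π = 8.93 − 1.0 + 0.5 × 2.8 − 0.5 × 2.7 = 7.98
π = 7.98 / 1.5 = 5.32

5.32%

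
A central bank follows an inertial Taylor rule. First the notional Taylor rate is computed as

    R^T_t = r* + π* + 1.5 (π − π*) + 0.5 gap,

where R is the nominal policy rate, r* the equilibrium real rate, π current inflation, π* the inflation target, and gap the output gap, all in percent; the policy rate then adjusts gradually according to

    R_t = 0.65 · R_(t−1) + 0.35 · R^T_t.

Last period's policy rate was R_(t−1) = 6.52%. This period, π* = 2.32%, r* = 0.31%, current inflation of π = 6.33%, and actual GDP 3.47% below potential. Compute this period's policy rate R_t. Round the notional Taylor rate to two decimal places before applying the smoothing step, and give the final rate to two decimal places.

Output 3.47% below potential → gap = -3.47.
R^T_t = 0.31 + 2.32 + 1.5 × (6.33 − 2.32) + 0.5 × (-3.47)
   = 0.31 + 2.32 + 6.015 − 1.735 = 6.91
R_t = 0.65 × 6.52 + 0.35 × 6.91 = 4.238 + 2.4185 = 6.66

6.66%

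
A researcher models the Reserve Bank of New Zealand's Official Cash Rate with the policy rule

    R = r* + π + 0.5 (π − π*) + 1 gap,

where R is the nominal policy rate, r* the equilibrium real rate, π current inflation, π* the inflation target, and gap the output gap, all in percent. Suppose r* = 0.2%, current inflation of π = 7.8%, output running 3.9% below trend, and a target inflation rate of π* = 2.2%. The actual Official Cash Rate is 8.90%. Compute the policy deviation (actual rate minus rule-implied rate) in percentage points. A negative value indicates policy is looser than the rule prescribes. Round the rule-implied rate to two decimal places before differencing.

Output 3.9% below potential → gap = -3.9.
R = 0.2 + 7.8 + 0.5 × (7.8 − 2.2) + 1 × (-3.9)
   = 0.2 + 7.8 + 2.8 − 3.9 = 6.90
Deviation = 8.90 − 6.90 = 2.00 pp.

2.00 pp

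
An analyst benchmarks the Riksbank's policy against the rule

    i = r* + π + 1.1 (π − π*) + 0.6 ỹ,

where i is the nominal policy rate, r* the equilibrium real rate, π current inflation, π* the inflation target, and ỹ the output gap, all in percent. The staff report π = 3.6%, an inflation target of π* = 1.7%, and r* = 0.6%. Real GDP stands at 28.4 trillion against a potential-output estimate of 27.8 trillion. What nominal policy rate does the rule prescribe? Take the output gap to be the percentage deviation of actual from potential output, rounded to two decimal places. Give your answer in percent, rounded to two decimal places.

Output gap = 100 × (28.4 − 27.8) / 27.8 = 2.16%.
i = 0.60 + 3.60 + 1.1 × (3.60 − 1.70) + 0.6 × 2.16
   = 0.60 + 3.6 + 2.09 + 1.296 = 7.59

7.59%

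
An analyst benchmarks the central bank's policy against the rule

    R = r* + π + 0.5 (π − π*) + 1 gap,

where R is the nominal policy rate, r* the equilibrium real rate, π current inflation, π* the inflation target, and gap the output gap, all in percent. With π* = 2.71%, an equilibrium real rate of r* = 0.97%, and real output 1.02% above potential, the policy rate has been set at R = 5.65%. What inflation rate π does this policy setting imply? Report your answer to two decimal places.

3.34%

Output 1.02% above potential → gap = 1.02.
Collecting π: R = r* + (1 + 0.5) π − 0.5 π* + 1 gap
1.5 π = 5.65 − 0.97 + 0.5 × 2.71 − 1 × 1.02 = 5.015
π = 5.015 / 1.5 = 3.34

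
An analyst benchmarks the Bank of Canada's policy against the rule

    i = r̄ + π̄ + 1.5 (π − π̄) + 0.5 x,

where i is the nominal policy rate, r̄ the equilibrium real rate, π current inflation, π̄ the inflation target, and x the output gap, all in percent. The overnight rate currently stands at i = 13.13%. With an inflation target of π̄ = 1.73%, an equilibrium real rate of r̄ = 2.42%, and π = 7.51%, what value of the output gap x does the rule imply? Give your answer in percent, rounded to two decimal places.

0.5 x = 13.13 − 2.42 − 1.73 − 1.5 × (7.51 − 1.73) = 0.31
x = 0.31 / 0.5 = 0.62

0.62%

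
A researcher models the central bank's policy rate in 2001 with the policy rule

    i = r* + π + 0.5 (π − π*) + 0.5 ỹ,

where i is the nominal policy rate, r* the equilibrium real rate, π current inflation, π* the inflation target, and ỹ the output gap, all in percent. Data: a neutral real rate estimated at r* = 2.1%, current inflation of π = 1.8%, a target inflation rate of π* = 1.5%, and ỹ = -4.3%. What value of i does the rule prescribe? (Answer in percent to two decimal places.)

1.90%

i = 2.1 + 1.8 + 0.5 × (1.8 − 1.5) + 0.5 × (-4.3)
   = 2.1 + 1.8 + 0.15 − 2.15 = 1.90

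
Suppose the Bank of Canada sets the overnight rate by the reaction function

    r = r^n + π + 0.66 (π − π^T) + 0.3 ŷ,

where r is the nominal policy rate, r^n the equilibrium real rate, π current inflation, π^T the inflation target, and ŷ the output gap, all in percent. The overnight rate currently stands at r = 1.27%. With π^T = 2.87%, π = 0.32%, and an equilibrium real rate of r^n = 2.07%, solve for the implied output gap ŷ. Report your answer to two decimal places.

1.88%

0.3 ŷ = 1.27 − 2.07 − 0.32 − 0.66 × (0.32 − 2.87) = 0.563
ŷ = 0.563 / 0.3 = 1.88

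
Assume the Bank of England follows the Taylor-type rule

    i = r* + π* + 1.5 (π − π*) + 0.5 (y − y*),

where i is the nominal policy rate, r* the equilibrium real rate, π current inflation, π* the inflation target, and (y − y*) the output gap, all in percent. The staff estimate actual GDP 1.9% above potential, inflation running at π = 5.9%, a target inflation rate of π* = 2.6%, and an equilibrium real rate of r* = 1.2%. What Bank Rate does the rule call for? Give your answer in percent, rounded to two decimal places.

Output 1.9% above potential → (y − y*) = 1.9.
i = 1.2 + 2.6 + 1.5 × (5.9 − 2.6) + 0.5 × 1.9
   = 1.2 + 2.6 + 4.95 + 0.95 = 9.70

9.70%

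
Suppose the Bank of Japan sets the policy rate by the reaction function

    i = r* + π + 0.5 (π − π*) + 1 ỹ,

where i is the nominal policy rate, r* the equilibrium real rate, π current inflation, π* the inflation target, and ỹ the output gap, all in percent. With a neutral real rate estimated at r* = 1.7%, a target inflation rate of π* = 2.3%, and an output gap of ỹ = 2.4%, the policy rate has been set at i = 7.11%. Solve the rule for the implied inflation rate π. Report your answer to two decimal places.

2.77%

Collecting π: i = r* + (1 + 0.5) π − 0.5 π* + 1 ỹ
1.5 π = 7.11 − 1.7 + 0.5 × 2.3 − 1 × 2.4 = 4.16
π = 4.16 / 1.5 = 2.77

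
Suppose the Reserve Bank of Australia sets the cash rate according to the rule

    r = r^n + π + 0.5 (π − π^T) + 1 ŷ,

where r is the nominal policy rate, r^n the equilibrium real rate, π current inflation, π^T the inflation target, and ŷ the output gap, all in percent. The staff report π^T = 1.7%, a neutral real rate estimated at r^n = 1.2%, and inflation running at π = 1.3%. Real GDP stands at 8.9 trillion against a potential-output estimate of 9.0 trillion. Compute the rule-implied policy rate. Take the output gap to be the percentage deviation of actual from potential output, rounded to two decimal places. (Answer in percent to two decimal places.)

Output gap = 100 × (8.9 − 9.0) / 9.0 = -1.11%.
r = 1.20 + 1.30 + 0.5 × (1.30 − 1.70) + 1 × (-1.11)
   = 1.20 + 1.3 − 0.2 − 1.11 = 1.19

1.19%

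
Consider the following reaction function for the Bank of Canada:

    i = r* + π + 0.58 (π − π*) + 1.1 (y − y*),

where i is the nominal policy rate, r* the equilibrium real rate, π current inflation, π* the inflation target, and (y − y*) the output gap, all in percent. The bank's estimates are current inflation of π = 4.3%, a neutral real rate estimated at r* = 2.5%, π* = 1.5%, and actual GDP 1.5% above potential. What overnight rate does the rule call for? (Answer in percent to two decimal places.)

10.07%

Output 1.5% above potential → (y − y*) = 1.5.
i = 2.5 + 4.3 + 0.58 × (4.3 − 1.5) + 1.1 × 1.5
   = 2.5 + 4.3 + 1.624 + 1.65 = 10.07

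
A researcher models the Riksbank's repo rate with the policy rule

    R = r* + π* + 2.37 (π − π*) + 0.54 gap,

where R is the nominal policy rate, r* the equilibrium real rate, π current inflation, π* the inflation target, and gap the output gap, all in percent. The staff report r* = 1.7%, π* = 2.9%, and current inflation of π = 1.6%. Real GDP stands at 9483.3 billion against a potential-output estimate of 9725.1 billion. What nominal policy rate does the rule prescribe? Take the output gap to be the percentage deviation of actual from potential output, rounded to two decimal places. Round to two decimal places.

0.17%

Output gap = 100 × (9483.3 − 9725.1) / 9725.1 = -2.49%.
R = 1.70 + 2.90 + 2.37 × (1.60 − 2.90) + 0.54 × (-2.49)
   = 1.70 + 2.9 − 3.081 − 1.3446 = 0.17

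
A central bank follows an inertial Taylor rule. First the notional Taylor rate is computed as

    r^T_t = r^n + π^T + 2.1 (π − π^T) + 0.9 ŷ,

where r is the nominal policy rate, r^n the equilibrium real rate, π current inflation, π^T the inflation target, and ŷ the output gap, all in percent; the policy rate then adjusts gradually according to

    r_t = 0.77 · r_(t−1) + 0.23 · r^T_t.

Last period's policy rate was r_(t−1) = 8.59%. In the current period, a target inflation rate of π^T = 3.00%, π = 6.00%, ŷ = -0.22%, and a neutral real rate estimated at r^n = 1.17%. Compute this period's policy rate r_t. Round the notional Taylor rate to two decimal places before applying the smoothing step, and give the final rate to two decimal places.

r^T_t = 1.17 + 3.00 + 2.1 × (6.00 − 3.00) + 0.9 × (-0.22)
   = 1.17 + 3 + 6.3 − 0.198 = 10.27
r_t = 0.77 × 8.59 + 0.23 × 10.27 = 6.6143 + 2.3621 = 8.98

8.98%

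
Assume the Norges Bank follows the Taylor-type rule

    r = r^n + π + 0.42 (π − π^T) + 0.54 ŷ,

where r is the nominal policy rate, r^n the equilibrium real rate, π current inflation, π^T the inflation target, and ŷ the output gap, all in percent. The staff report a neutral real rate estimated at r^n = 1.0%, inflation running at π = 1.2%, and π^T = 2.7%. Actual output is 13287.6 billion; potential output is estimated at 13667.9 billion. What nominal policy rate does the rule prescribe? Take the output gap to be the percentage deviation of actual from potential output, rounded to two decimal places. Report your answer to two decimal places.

0.07%

Output gap = 100 × (13287.6 − 13667.9) / 13667.9 = -2.78%.
r = 1.00 + 1.20 + 0.42 × (1.20 − 2.70) + 0.54 × (-2.78)
   = 1.00 + 1.2 − 0.63 − 1.5012 = 0.07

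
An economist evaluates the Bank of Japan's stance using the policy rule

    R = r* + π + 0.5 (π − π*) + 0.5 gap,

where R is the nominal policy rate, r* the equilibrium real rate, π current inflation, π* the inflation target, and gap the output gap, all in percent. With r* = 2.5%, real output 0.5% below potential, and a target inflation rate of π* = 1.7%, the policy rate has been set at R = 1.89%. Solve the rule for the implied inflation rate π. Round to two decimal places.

Output 0.5% below potential → gap = -0.5.
Collecting π: R = r* + (1 + 0.5) π − 0.5 π* + 0.5 gap
1.5 π = 1.89 − 2.5 + 0.5 × 1.7 − 0.5 × (-0.5) = 0.49
π = 0.49 / 1.5 = 0.33

0.33%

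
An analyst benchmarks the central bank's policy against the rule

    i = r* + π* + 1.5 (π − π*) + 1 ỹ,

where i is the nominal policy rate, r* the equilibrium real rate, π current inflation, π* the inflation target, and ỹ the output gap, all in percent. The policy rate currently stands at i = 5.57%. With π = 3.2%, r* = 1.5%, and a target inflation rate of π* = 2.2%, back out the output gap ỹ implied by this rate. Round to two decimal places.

1 ỹ = 5.57 − 1.5 − 2.2 − 1.5 × (3.2 − 2.2) = 0.37
ỹ = 0.37 / 1 = 0.37

0.37%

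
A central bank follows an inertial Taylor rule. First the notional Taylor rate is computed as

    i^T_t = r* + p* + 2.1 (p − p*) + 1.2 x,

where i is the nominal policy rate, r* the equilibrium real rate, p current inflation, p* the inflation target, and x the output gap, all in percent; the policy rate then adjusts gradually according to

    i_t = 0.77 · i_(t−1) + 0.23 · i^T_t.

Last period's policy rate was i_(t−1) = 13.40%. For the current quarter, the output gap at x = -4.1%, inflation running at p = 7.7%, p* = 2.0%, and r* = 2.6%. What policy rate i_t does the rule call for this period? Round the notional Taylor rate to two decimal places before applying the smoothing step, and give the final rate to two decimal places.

13.00%

i^T_t = 2.6 + 2.0 + 2.1 × (7.7 − 2.0) + 1.2 × (-4.1)
   = 2.6 + 2 + 11.97 − 4.92 = 11.65
i_t = 0.77 × 13.40 + 0.23 × 11.65 = 10.318 + 2.6795 = 13.00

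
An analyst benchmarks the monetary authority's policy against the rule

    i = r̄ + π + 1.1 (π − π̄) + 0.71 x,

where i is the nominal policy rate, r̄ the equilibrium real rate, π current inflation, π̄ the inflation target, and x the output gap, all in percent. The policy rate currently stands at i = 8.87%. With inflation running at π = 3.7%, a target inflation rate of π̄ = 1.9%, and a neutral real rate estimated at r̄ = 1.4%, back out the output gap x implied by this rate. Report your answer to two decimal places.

0.71 x = 8.87 − 1.4 − 3.7 − 1.1 × (3.7 − 1.9) = 1.79
x = 1.79 / 0.71 = 2.52

2.52%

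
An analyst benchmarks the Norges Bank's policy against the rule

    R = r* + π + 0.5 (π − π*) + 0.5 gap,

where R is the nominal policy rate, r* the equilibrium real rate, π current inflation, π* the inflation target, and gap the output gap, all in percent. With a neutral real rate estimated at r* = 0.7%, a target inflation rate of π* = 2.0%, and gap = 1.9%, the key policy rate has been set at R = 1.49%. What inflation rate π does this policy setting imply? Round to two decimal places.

Collecting π: R = r* + (1 + 0.5) π − 0.5 π* + 0.5 gap
1.5 π = 1.49 − 0.7 + 0.5 × 2.0 − 0.5 × 1.9 = 0.84
π = 0.84 / 1.5 = 0.56

0.56%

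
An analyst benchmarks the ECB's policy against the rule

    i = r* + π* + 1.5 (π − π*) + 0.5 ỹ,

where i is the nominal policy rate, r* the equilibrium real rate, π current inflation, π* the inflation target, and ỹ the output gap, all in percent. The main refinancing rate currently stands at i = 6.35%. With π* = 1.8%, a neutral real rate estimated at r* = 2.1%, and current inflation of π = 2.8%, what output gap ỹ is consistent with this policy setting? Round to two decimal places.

0.5 ỹ = 6.35 − 2.1 − 1.8 − 1.5 × (2.8 − 1.8) = 0.95
ỹ = 0.95 / 0.5 = 1.90

1.90%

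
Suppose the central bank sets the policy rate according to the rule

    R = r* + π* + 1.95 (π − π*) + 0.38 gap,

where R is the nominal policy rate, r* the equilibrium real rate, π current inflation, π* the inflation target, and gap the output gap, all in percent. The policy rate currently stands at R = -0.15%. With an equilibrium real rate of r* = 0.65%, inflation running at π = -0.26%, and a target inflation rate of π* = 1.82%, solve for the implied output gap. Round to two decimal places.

3.78%

0.38 gap = -0.15 − 0.65 − 1.82 − 1.95 × ((-0.26) − 1.82) = 1.436
gap = 1.436 / 0.38 = 3.78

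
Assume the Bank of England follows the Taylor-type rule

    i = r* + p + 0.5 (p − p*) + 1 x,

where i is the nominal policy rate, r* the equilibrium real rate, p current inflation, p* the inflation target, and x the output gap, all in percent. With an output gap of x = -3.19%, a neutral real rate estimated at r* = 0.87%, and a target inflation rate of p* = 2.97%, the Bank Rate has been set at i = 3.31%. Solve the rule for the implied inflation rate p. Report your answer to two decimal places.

Collecting p: i = r* + (1 + 0.5) p − 0.5 p* + 1 x
1.5 p = 3.31 − 0.87 + 0.5 × 2.97 − 1 × (-3.19) = 7.115
p = 7.115 / 1.5 = 4.74

4.74%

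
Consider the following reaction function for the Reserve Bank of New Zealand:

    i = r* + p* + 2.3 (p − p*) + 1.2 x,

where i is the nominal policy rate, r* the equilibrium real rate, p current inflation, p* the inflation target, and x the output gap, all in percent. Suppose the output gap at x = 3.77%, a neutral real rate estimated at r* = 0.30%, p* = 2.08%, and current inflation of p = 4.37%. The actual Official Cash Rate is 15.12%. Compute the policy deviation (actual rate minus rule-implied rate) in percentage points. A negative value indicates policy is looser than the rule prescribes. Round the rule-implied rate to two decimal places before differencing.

2.95 pp

i = 0.30 + 2.08 + 2.3 × (4.37 − 2.08) + 1.2 × 3.77
   = 0.30 + 2.08 + 5.267 + 4.524 = 12.17
Deviation = 15.12 − 12.17 = 2.95 pp.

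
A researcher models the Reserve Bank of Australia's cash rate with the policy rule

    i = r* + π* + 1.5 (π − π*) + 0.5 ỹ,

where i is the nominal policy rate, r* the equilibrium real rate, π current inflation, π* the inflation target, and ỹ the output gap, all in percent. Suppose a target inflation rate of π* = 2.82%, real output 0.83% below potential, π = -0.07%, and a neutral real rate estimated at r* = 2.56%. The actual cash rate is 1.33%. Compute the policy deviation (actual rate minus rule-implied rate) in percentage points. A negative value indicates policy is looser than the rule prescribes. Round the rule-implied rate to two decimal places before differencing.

Output 0.83% below potential → ỹ = -0.83.
i = 2.56 + 2.82 + 1.5 × (-0.07 − 2.82) + 0.5 × (-0.83)
   = 2.56 + 2.82 − 4.335 − 0.415 = 0.63
Deviation = 1.33 − 0.63 = 0.70 pp.

0.70 pp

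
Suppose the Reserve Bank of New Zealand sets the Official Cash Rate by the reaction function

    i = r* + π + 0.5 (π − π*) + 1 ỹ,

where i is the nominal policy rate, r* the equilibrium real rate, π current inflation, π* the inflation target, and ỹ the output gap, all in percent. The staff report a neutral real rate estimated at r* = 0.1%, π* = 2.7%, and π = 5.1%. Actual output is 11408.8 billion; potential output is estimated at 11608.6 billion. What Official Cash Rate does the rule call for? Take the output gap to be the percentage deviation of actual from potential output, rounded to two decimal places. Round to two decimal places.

Output gap = 100 × (11408.8 − 11608.6) / 11608.6 = -1.72%.
i = 0.10 + 5.10 + 0.5 × (5.10 − 2.70) + 1 × (-1.72)
   = 0.10 + 5.1 + 1.2 − 1.72 = 4.68

4.68%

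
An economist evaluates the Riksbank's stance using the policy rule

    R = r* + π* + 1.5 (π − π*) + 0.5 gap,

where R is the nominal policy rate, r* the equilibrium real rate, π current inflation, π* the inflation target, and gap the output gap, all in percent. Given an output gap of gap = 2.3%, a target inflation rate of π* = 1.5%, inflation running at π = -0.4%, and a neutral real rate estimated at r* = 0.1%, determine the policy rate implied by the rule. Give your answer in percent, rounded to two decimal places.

-0.10%

R = 0.1 + 1.5 + 1.5 × (-0.4 − 1.5) + 0.5 × 2.3
   = 0.1 + 1.5 − 2.85 + 1.15 = -0.10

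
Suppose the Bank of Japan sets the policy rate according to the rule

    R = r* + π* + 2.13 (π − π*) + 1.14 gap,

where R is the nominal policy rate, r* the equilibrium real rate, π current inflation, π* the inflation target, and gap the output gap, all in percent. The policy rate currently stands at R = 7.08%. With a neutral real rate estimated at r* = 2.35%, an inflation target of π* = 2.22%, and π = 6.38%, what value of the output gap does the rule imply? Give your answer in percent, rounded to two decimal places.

1.14 gap = 7.08 − 2.35 − 2.22 − 2.13 × (6.38 − 2.22) = -6.3508
gap = -6.3508 / 1.14 = -5.57

-5.57%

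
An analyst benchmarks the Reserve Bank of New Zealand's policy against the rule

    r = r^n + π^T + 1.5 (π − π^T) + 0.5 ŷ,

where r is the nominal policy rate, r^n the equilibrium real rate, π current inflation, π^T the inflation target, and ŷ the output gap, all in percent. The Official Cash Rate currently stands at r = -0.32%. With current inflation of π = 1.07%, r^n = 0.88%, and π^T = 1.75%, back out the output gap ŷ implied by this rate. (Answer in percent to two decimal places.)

-3.86%

0.5 ŷ = -0.32 − 0.88 − 1.75 − 1.5 × (1.07 − 1.75) = -1.93
ŷ = -1.93 / 0.5 = -3.86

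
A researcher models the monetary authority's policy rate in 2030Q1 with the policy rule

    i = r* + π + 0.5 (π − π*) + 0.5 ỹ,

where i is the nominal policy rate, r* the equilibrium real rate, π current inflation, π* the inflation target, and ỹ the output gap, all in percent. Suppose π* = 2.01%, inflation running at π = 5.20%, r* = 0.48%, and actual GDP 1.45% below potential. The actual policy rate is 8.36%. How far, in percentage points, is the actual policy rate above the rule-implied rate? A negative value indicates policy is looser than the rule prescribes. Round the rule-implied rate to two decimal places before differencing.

1.81 pp

Output 1.45% below potential → ỹ = -1.45.
i = 0.48 + 5.20 + 0.5 × (5.20 − 2.01) + 0.5 × (-1.45)
   = 0.48 + 5.2 + 1.595 − 0.725 = 6.55
Deviation = 8.36 − 6.55 = 1.81 pp.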